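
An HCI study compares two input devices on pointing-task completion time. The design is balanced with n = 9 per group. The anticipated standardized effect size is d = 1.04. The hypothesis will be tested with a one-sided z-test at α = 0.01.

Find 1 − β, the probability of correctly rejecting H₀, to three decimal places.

Power ≈ 0.452

Noncentrality parameter: δ = d·√(n/2) = 1.04 × √(9/2) = 2.2062
Critical value for a one-sided test at α = 0.01: z_α = 2.326.
Power = P(Z > 2.326 − δ) = Φ(-0.120) = 0.4522.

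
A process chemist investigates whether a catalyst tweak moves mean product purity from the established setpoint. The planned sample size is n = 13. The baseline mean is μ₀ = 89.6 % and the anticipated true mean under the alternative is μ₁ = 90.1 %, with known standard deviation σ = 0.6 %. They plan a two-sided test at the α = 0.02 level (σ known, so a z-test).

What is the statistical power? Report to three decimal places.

Standardized effect: d = |μ₁ − μ₀| / σ = |90.1 − 89.6| / 0.6 = 0.8333
Noncentrality parameter: δ = d·√n = 0.8333 × √13 = 3.0046
Critical value for a two-sided test at α = 0.02: z_{α/2} = 2.326.
Power = Φ(δ − 2.326) + Φ(−δ − 2.326) = Φ(0.678) + Φ(-5.331) = 0.7512 + 0.0000 = 0.7512.

Power ≈ 0.751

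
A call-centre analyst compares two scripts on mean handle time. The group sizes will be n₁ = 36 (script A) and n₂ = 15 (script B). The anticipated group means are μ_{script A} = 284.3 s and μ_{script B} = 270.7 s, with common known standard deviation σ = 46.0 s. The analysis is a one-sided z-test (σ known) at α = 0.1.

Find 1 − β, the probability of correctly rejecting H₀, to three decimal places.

Power ≈ 0.375

Standardized effect: d = |μ_{script A} − μ_{script B}| / σ = |284.3 − 270.7| / 46.0 = 0.2957
Noncentrality parameter: δ = d / √(1/n₁ + 1/n₂) = 0.2957 / √(1/36 + 1/15) = 0.9620
One-sided α = 0.1 → critical value z_{0.1} = 1.282.
Power = P(Z > 1.282 − δ) = Φ(-0.320) = 0.3747.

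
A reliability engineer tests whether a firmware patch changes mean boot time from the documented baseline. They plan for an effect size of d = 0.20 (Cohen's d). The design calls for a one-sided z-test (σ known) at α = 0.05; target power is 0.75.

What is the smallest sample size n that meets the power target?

Set Φ(δ − 1.645) = 0.75; then δ − 1.645 = Φ⁻¹(0.75) = 0.674, giving δ = 2.319.
δ = d·√n ⇒ n = (δ/d)² = (2.319 / 0.20)² = 134.48.
Round up to the next whole unit.

n = 135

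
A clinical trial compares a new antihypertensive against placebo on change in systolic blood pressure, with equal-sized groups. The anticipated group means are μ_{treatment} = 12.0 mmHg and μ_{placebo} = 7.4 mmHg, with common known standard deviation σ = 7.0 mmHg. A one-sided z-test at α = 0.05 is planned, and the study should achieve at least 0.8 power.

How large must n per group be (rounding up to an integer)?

Standardized effect: d = |μ_{treatment} − μ_{placebo}| / σ = |12.0 − 7.4| / 7.0 = 0.6571
Set Φ(δ − 1.645) = 0.8; then δ − 1.645 = Φ⁻¹(0.8) = 0.842, giving δ = 2.486.
δ = d·√(n/2) ⇒ n = 2(δ/d)² = 2 × (2.486 / 0.6571)² = 28.63.
Round up to the next whole unit.

n = 29 per group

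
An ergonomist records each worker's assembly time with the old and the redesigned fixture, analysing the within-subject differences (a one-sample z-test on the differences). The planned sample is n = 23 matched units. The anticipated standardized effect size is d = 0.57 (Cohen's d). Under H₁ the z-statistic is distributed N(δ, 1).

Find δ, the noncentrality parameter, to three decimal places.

The noncentrality parameter scales effect size by the design's sample-size factor: δ = d·√n = 0.57 × √23 = 2.7336

δ ≈ 2.734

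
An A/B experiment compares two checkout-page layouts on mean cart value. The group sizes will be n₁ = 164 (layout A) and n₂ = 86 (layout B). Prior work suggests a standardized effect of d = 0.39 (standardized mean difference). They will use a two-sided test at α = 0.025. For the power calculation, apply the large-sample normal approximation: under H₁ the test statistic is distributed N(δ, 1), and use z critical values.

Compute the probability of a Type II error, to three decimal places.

Noncentrality parameter: λ = d / √(1/n₁ + 1/n₂) = 0.39 / √(1/164 + 1/86) = 2.9293
Critical value for a two-sided test at α = 0.025: z_{α/2} = 2.241.
Power = Φ(λ − 2.241) + Φ(−λ − 2.241) = Φ(0.688) + Φ(-5.171) = 0.7542 + 0.0000 = 0.7542.
Type II error: β = 1 − power = 1 − 0.7542 = 0.2458.

β ≈ 0.246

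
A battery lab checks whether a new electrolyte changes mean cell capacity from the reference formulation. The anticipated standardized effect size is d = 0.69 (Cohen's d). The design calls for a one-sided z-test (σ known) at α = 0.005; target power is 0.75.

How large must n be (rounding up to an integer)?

Set Φ(δ − 2.576) = 0.75; then δ − 2.576 = Φ⁻¹(0.75) = 0.674, giving δ = 3.250.
δ = d·√n ⇒ n = (δ/d)² = (3.250 / 0.69)² = 22.19.
Round up to the next whole unit.

n = 23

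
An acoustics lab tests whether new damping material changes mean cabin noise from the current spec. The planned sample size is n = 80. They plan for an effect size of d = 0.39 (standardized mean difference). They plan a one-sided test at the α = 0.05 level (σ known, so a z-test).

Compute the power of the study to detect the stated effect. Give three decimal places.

Noncentrality parameter: δ = d·√n = 0.39 × √80 = 3.4883
Critical value for a one-sided test at α = 0.05: z_α = 1.645.
Power = P(Z > 1.645 − δ) = Φ(1.843) = 0.9674.

Power ≈ 0.967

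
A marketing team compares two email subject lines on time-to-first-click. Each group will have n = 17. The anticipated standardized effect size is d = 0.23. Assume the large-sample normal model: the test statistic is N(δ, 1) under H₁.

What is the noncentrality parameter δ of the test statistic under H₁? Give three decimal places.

δ = d·√(n/2) = 0.23 × √(17/2) = 0.6706

δ ≈ 0.671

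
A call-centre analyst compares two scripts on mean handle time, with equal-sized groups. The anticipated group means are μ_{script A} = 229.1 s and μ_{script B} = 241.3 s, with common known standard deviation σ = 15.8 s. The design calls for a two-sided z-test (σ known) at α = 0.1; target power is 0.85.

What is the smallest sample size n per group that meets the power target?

n = 25 per group

Standardized effect: d = |μ_{script A} − μ_{script B}| / σ = |229.1 − 241.3| / 15.8 = 0.7722
For power 0.85 need Φ(δ − z_{0.05}) = 0.85, so δ = z_{0.05} + z_{0.15} = 1.645 + 1.036 = 2.681.
(The Φ(−δ − z_{α/2}) term is vanishingly small for δ > 0 and is dropped in the standard sample-size formula.)
δ = d·√(n/2) ⇒ n = 2(δ/d)² = 2 × (2.681 / 0.7722)² = 24.12.
Rounding up, n = 25 per group.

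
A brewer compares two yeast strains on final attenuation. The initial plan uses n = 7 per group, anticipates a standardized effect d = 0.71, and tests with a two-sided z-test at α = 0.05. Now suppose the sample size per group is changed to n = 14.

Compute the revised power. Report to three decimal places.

With n = 14 per group: δ = d·√(n/2) = 0.71 × √(14/2) = 1.8785. Critical value z_{0.025} = 1.960.
Revised power = Φ(δ − 1.960) + Φ(−δ − 1.960) = Φ(-0.081) + Φ(-3.838) = 0.4675 + 0.0001 = 0.4676.

Power ≈ 0.468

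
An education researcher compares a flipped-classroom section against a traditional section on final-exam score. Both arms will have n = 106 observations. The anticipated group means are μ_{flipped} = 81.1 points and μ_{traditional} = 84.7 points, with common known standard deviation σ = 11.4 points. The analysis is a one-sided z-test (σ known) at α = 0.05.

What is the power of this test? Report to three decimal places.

Standardized effect: d = |μ_{flipped} − μ_{traditional}| / σ = |81.1 − 84.7| / 11.4 = 0.3158
Noncentrality parameter: δ = d·√(n/2) = 0.3158 × √(106/2) = 2.2990
One-sided α = 0.05 → critical value z_{0.05} = 1.645.
Power = Φ(δ − 1.645) = Φ(0.654) = 0.7435.

Power ≈ 0.743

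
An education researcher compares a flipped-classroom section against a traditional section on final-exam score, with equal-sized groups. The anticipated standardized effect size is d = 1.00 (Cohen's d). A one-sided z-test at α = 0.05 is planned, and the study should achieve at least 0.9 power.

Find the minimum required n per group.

n = 18 per group

Set Φ(δ − 1.645) = 0.9; then δ − 1.645 = Φ⁻¹(0.9) = 1.282, giving δ = 2.926.
δ = d·√(n/2) ⇒ n = 2(δ/d)² = 2 × (2.926 / 1.00)² = 17.13.
Rounding up, n = 18 per group.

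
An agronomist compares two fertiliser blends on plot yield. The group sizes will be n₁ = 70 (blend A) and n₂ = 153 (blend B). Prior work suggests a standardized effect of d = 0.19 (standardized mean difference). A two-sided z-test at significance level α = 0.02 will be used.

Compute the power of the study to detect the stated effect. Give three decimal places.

Power ≈ 0.156

Noncentrality parameter: δ = d / √(1/n₁ + 1/n₂) = 0.19 / √(1/70 + 1/153) = 1.3167
Two-sided α = 0.02 → critical value z_{0.01} = 2.326.
Power = Φ(δ − 2.326) + Φ(−δ − 2.326) = Φ(-1.010) + Φ(-3.643) = 0.1563 + 0.0001 = 0.1565.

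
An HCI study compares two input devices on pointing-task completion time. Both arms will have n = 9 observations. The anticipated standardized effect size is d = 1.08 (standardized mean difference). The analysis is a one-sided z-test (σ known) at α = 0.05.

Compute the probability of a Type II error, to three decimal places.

Noncentrality parameter: δ = d·√(n/2) = 1.08 × √(9/2) = 2.2910
One-sided α = 0.05 → critical value z_{0.05} = 1.645.
Power = Φ(δ − 1.645) = Φ(0.646) = 0.7409.
Type II error: β = 1 − power = 1 − 0.7409 = 0.2591.

β ≈ 0.259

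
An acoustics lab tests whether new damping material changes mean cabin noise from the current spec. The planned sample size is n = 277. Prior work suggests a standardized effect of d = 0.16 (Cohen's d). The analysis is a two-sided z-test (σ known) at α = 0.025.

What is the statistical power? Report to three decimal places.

Power ≈ 0.663

Noncentrality parameter: δ = d·√n = 0.16 × √277 = 2.6629
Critical value for a two-sided test at α = 0.025: z_{α/2} = 2.241.
Power = Φ(δ − 2.241) + Φ(−δ − 2.241) = Φ(0.422) + Φ(-4.904) = 0.6633 + 0.0000 = 0.6633.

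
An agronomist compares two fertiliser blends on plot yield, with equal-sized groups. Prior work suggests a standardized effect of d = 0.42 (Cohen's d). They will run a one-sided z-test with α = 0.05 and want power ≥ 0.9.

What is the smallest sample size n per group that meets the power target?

Set Φ(δ − 1.645) = 0.9; then δ − 1.645 = Φ⁻¹(0.9) = 1.282, giving δ = 2.926.
δ = d·√(n/2) ⇒ n = 2(δ/d)² = 2 × (2.926 / 0.42)² = 97.10.
Rounding up, n = 98 per group.

n = 98 per group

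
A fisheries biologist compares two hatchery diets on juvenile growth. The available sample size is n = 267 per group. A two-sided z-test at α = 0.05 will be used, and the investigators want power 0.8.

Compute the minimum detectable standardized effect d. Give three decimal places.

Required noncentrality: δ = z_{0.025} + z_{0.20} = 1.960 + 0.842 = 2.802.
(Lower-tail contribution to power is negligible for δ > 0.)
δ = d·√(n/2) ⇒ d = δ/√(n/2) = 2.802/√(267/2) = 0.2425.

d ≈ 0.242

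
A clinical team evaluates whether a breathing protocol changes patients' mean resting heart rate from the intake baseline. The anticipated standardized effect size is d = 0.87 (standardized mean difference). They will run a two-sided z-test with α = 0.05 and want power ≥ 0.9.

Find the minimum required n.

For power 0.9 need Φ(δ − z_{0.025}) = 0.9, so δ = z_{0.025} + z_{0.10} = 1.960 + 1.282 = 3.242.
(The Φ(−δ − z_{α/2}) term is vanishingly small for δ > 0 and is dropped in the standard sample-size formula.)
δ = d·√n ⇒ n = (δ/d)² = (3.242 / 0.87)² = 13.88.
Round up to the next whole unit.

n = 14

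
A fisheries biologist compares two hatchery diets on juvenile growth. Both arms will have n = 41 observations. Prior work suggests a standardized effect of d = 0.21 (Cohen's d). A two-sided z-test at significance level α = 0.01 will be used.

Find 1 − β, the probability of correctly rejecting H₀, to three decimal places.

Power ≈ 0.052

Noncentrality parameter: δ = d·√(n/2) = 0.21 × √(41/2) = 0.9508
Critical value for a two-sided test at α = 0.01: z_{α/2} = 2.576.
Power = Φ(δ − 2.576) + Φ(−δ − 2.576) = Φ(-1.625) + Φ(-3.527) = 0.0521 + 0.0002 = 0.0523.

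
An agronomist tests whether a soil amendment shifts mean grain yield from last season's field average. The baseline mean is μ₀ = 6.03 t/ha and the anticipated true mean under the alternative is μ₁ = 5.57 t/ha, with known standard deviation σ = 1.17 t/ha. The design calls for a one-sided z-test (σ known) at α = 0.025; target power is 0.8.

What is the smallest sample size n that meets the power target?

Standardized effect: d = |μ₁ − μ₀| / σ = |5.57 − 6.03| / 1.17 = 0.3932
For power 0.8 need Φ(δ − z_{0.025}) = 0.8, so δ = z_{0.025} + z_{0.20} = 1.960 + 0.842 = 2.802.
δ = d·√n ⇒ n = (δ/d)² = (2.802 / 0.3932)² = 50.78.
Rounding up, n = 51.

n = 51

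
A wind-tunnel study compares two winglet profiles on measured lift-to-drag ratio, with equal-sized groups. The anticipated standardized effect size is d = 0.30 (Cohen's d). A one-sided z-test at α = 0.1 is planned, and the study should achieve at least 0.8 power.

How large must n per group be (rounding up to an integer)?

For power 0.8 need Φ(δ − z_{0.1}) = 0.8, so δ = z_{0.1} + z_{0.20} = 1.282 + 0.842 = 2.123.
δ = d·√(n/2) ⇒ n = 2(δ/d)² = 2 × (2.123 / 0.30)² = 100.17.
Round up to the next whole unit.

n = 101 per group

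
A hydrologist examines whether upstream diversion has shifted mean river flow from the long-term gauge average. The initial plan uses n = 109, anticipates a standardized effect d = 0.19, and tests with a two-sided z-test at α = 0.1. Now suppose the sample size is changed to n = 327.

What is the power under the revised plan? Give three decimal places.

With n = 327: δ = d·√n = 0.19 × √327 = 3.4358. Critical value z_{0.05} = 1.645.
Revised power = Φ(δ − 1.645) + Φ(−δ − 1.645) = Φ(1.791) + Φ(-5.081) = 0.9633 + 0.0000 = 0.9633.

Power ≈ 0.963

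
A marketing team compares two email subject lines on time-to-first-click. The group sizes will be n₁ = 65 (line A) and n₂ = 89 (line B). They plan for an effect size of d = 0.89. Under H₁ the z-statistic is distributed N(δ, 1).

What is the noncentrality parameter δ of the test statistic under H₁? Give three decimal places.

The noncentrality parameter scales effect size by the design's sample-size factor: δ = d / √(1/n₁ + 1/n₂) = 0.89 / √(1/65 + 1/89) = 5.4548

δ ≈ 5.455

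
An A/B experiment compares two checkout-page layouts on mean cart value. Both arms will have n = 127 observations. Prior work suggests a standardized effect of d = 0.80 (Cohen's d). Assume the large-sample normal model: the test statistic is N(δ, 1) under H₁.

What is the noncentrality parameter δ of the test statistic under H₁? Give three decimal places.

δ = d·√(n/2) = 0.80 × √(127/2) = 6.3750

δ ≈ 6.375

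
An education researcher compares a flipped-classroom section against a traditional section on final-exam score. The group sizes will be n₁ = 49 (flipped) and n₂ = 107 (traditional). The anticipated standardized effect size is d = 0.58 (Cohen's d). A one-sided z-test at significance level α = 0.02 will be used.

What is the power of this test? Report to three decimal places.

Noncentrality parameter: δ = d / √(1/n₁ + 1/n₂) = 0.58 / √(1/49 + 1/107) = 3.3624
One-sided α = 0.02 → critical value z_{0.02} = 2.054.
Power = Φ(δ − 2.054) = Φ(1.309) = 0.9047.

Power ≈ 0.905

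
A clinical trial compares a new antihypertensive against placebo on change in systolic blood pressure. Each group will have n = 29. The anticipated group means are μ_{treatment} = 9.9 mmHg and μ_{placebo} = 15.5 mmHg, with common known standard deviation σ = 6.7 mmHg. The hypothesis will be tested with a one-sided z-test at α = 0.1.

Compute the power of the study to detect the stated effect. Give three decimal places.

Power ≈ 0.971

Standardized effect: d = |μ_{treatment} − μ_{placebo}| / σ = |9.9 − 15.5| / 6.7 = 0.8358
Noncentrality parameter: δ = d·√(n/2) = 0.8358 × √(29/2) = 3.1827
One-sided α = 0.1 → critical value z_{0.1} = 1.282.
Power = P(Z > 1.282 − δ) = Φ(1.901) = 0.9714.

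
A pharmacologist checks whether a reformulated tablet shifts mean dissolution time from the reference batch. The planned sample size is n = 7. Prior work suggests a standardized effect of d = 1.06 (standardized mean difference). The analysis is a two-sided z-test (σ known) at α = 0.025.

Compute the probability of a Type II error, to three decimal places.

Noncentrality parameter: δ = d·√n = 1.06 × √7 = 2.8045
Critical value for a two-sided test at α = 0.025: z_{α/2} = 2.241.
Power = Φ(δ − 2.241) + Φ(−δ − 2.241) = Φ(0.563) + Φ(-5.046) = 0.7133 + 0.0000 = 0.7133.
Type II error: β = 1 − power = 1 − 0.7133 = 0.2867.

β ≈ 0.287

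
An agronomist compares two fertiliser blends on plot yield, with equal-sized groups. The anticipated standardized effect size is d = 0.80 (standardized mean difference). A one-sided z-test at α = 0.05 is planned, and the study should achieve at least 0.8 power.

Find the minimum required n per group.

n = 20 per group

For power 0.8 need Φ(δ − z_{0.05}) = 0.8, so δ = z_{0.05} + z_{0.20} = 1.645 + 0.842 = 2.486.
δ = d·√(n/2) ⇒ n = 2(δ/d)² = 2 × (2.486 / 0.80)² = 19.32.
Rounding up, n = 20 per group.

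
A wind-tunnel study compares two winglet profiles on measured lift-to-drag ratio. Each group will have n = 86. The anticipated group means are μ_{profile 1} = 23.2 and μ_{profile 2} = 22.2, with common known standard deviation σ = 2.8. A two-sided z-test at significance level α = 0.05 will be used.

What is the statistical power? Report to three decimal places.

Standardized effect: d = |μ_{profile 1} − μ_{profile 2}| / σ = |23.2 − 22.2| / 2.8 = 0.3571
Noncentrality parameter: δ = d·√(n/2) = 0.3571 × √(86/2) = 2.3419
Critical value for a two-sided test at α = 0.05: z_{α/2} = 1.960.
Power = Φ(δ − 1.960) + Φ(−δ − 1.960) = Φ(0.382) + Φ(-4.302) = 0.6488 + 0.0000 = 0.6488.

Power ≈ 0.649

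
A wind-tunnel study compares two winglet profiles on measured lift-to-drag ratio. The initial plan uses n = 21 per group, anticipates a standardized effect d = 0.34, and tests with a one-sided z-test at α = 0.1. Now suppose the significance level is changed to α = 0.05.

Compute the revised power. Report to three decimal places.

δ = d·√(n/2) = 0.34 × √(21/2) = 1.1017 (unchanged). New critical value: z_{0.05} = 1.645.
Revised power = Φ(δ − 1.645) = Φ(-0.543) = 0.2935.

Power ≈ 0.294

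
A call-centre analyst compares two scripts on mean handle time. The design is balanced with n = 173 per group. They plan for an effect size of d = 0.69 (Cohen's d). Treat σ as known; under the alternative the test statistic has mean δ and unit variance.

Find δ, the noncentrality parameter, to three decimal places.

The noncentrality parameter scales effect size by the design's sample-size factor: δ = d·√(n/2) = 0.69 × √(173/2) = 6.4174

δ ≈ 6.417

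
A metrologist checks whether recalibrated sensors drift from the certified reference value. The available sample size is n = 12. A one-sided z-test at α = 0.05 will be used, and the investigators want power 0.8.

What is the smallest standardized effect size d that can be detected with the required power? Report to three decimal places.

Need Φ(δ − 1.645) = 0.8, so δ = 1.645 + 0.842 = 2.486.
δ = d·√n ⇒ d = δ/√n = 2.486/√12 = 0.7178.

d ≈ 0.718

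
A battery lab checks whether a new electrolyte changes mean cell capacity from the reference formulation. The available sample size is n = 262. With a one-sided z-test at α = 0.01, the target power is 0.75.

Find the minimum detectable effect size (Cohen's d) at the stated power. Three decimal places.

Need Φ(δ − 2.326) = 0.75, so δ = 2.326 + 0.674 = 3.001.
δ = d·√n ⇒ d = δ/√n = 3.001/√262 = 0.1854.

d ≈ 0.185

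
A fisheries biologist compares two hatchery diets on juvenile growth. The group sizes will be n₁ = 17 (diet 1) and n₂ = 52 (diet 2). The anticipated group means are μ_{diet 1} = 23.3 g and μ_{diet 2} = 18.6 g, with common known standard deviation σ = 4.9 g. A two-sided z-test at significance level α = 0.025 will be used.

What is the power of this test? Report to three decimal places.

Standardized effect: d = |μ_{diet 1} − μ_{diet 2}| / σ = |23.3 − 18.6| / 4.9 = 0.9592
Noncentrality parameter: δ = d / √(1/n₁ + 1/n₂) = 0.9592 / √(1/17 + 1/52) = 3.4332
Two-sided α = 0.025 → critical value z_{0.0125} = 2.241.
Power = Φ(δ − 2.241) + Φ(−δ − 2.241) = Φ(1.192) + Φ(-5.675) = 0.8833 + 0.0000 = 0.8833.

Power ≈ 0.883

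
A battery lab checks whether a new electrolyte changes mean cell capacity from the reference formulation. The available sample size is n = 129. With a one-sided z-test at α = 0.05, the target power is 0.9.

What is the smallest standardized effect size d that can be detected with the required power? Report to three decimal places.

Required noncentrality: δ = z_{0.05} + z_{0.10} = 1.645 + 1.282 = 2.926.
δ = d·√n ⇒ d = δ/√n = 2.926/√129 = 0.2577.

d ≈ 0.258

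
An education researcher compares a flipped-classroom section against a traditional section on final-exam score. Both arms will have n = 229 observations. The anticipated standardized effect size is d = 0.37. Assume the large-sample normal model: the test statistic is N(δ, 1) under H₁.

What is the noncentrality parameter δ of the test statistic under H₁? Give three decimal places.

The noncentrality parameter scales effect size by the design's sample-size factor: δ = d·√(n/2) = 0.37 × √(229/2) = 3.9592

δ ≈ 3.959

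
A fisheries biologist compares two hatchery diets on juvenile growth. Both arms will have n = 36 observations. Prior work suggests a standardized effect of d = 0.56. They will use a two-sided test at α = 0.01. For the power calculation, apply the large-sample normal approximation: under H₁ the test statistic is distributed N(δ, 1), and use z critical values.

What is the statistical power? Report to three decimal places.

Power ≈ 0.421

Noncentrality parameter: δ = d·√(n/2) = 0.56 × √(36/2) = 2.3759
Critical value for a two-sided test at α = 0.01: z_{α/2} = 2.576.
Power = Φ(δ − 2.576) + Φ(−δ − 2.576) = Φ(-0.200) + Φ(-4.952) = 0.4208 + 0.0000 = 0.4208.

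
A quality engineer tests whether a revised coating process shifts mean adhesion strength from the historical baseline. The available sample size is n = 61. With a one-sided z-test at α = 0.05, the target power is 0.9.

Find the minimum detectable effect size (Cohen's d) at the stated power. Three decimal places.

Need Φ(δ − 1.645) = 0.9, so δ = 1.645 + 1.282 = 2.926.
δ = d·√n ⇒ d = δ/√n = 2.926/√61 = 0.3747.

d ≈ 0.375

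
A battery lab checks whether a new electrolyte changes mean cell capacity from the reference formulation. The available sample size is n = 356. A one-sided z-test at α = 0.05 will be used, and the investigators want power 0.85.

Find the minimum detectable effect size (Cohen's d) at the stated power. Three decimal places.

Need Φ(δ − 1.645) = 0.85, so δ = 1.645 + 1.036 = 2.681.
δ = d·√n ⇒ d = δ/√n = 2.681/√356 = 0.1421.

d ≈ 0.142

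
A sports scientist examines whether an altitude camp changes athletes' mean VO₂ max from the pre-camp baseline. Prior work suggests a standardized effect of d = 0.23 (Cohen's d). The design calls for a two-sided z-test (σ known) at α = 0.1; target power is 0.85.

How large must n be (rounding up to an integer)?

n = 136

Set Φ(δ − 1.645) = 0.85; then δ − 1.645 = Φ⁻¹(0.85) = 1.036, giving δ = 2.681.
(Ignoring the negligible lower-tail rejection probability gives the usual closed-form inversion.)
δ = d·√n ⇒ n = (δ/d)² = (2.681 / 0.23)² = 135.90.
Round up to the next whole unit.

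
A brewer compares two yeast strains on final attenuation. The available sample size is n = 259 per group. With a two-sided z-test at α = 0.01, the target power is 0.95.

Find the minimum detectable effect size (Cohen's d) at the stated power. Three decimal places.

Required noncentrality: δ = z_{0.005} + z_{0.05} = 2.576 + 1.645 = 4.221.
(Lower-tail contribution to power is negligible for δ > 0.)
δ = d·√(n/2) ⇒ d = δ/√(n/2) = 4.221/√(259/2) = 0.3709.

d ≈ 0.371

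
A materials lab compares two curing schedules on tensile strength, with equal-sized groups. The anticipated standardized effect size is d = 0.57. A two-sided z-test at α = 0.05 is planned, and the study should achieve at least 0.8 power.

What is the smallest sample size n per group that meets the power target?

n = 49 per group

Set Φ(δ − 1.960) = 0.8; then δ − 1.960 = Φ⁻¹(0.8) = 0.842, giving δ = 2.802.
(Ignoring the negligible lower-tail rejection probability gives the usual closed-form inversion.)
δ = d·√(n/2) ⇒ n = 2(δ/d)² = 2 × (2.802 / 0.57)² = 48.32.
Round up to the next whole unit.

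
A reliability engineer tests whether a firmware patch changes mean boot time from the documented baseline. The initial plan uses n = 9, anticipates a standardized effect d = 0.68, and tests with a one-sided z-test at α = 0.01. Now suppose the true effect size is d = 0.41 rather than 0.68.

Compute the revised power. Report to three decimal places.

Power ≈ 0.136

With d = 0.41: δ = d·√n = 0.41 × √9 = 1.2300. Critical value z_{0.01} = 2.326.
Revised power = Φ(δ − 2.326) = Φ(-1.096) = 0.1365.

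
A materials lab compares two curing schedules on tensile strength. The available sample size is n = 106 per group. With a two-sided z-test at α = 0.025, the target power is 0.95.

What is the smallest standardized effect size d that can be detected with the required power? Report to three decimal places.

Required noncentrality: δ = z_{0.0125} + z_{0.05} = 2.241 + 1.645 = 3.886.
(The second rejection-region term Φ(−δ − z_{α/2}) is negligible and dropped.)
δ = d·√(n/2) ⇒ d = δ/√(n/2) = 3.886/√(106/2) = 0.5338.

d ≈ 0.534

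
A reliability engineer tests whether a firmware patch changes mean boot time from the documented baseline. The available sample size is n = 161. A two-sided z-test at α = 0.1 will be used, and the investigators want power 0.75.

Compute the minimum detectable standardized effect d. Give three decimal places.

Required noncentrality: δ = z_{0.05} + z_{0.25} = 1.645 + 0.674 = 2.319.
(The second rejection-region term Φ(−δ − z_{α/2}) is negligible and dropped.)
δ = d·√n ⇒ d = δ/√n = 2.319/√161 = 0.1828.

d ≈ 0.183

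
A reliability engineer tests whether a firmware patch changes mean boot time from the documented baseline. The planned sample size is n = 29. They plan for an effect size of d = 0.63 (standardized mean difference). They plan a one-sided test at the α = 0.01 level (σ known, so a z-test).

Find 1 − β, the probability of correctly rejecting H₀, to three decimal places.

Power ≈ 0.857

Noncentrality parameter: δ = d·√n = 0.63 × √29 = 3.3927
One-sided α = 0.01 → critical value z_{0.01} = 2.326.
Power = Φ(δ − 2.326) = Φ(1.066) = 0.8569.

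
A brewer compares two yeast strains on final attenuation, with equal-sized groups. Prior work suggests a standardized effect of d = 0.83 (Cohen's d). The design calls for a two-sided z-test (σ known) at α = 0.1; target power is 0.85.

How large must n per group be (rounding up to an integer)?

n = 21 per group

For power 0.85 need Φ(δ − z_{0.05}) = 0.85, so δ = z_{0.05} + z_{0.15} = 1.645 + 1.036 = 2.681.
(Ignoring the negligible lower-tail rejection probability gives the usual closed-form inversion.)
δ = d·√(n/2) ⇒ n = 2(δ/d)² = 2 × (2.681 / 0.83)² = 20.87.
Round up to the next whole unit.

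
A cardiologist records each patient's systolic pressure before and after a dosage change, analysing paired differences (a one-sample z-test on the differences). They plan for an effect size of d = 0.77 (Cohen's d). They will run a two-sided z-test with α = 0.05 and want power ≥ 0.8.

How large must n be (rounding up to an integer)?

For power 0.8 need Φ(δ − z_{0.025}) = 0.8, so δ = z_{0.025} + z_{0.20} = 1.960 + 0.842 = 2.802.
(The Φ(−δ − z_{α/2}) term is vanishingly small for δ > 0 and is dropped in the standard sample-size formula.)
δ = d·√n ⇒ n = (δ/d)² = (2.802 / 0.77)² = 13.24.
Round up to the next whole unit.

n = 14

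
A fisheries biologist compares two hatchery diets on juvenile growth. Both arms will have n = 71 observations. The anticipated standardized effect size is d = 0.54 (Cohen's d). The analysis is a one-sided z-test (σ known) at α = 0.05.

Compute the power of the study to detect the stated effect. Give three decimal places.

Power ≈ 0.942

Noncentrality parameter: δ = d·√(n/2) = 0.54 × √(71/2) = 3.2174
Critical value for a one-sided test at α = 0.05: z_α = 1.645.
Power = Φ(δ − 1.645) = Φ(1.573) = 0.9421.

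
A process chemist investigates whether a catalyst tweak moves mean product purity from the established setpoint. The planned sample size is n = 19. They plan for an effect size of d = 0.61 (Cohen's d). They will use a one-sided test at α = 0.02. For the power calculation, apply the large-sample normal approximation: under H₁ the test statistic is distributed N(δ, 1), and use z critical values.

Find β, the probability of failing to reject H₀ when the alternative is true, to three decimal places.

Noncentrality parameter: δ = d·√n = 0.61 × √19 = 2.6589
One-sided α = 0.02 → critical value z_{0.02} = 2.054.
Power = P(Z > 2.054 − δ) = Φ(0.605) = 0.7275.
Type II error: β = 1 − power = 1 − 0.7275 = 0.2725.

β ≈ 0.273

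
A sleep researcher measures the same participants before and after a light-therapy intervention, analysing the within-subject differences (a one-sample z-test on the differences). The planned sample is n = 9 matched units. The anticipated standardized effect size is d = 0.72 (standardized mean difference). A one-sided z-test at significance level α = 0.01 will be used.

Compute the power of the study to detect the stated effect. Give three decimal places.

Noncentrality parameter: δ = d·√n = 0.72 × √9 = 2.1600
One-sided α = 0.01 → critical value z_{0.01} = 2.326.
Power = Φ(δ − 2.326) = Φ(-0.166) = 0.4339.

Power ≈ 0.434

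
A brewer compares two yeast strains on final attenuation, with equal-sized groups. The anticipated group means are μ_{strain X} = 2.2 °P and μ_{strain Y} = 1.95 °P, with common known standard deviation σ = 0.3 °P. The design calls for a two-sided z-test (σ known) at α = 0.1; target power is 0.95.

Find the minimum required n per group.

n = 32 per group

Standardized effect: d = |μ_{strain X} − μ_{strain Y}| / σ = |2.2 − 1.95| / 0.3 = 0.8333
For power 0.95 need Φ(δ − z_{0.05}) = 0.95, so δ = z_{0.05} + z_{0.05} = 1.645 + 1.645 = 3.290.
(The Φ(−δ − z_{α/2}) term is vanishingly small for δ > 0 and is dropped in the standard sample-size formula.)
δ = d·√(n/2) ⇒ n = 2(δ/d)² = 2 × (3.290 / 0.8333)² = 31.17.
Round up to the next whole unit.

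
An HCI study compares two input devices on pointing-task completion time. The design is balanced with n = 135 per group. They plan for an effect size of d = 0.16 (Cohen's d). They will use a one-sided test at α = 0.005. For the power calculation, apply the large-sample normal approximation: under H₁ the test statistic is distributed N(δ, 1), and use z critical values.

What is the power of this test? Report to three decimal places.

Noncentrality parameter: δ = d·√(n/2) = 0.16 × √(135/2) = 1.3145
One-sided α = 0.005 → critical value z_{0.005} = 2.576.
Power = Φ(δ − 2.576) = Φ(-1.261) = 0.1036.

Power ≈ 0.104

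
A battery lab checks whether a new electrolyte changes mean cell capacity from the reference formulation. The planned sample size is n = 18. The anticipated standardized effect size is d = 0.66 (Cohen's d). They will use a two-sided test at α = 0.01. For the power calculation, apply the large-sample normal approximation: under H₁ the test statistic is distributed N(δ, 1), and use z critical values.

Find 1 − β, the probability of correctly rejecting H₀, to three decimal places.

Power ≈ 0.589

Noncentrality parameter: δ = d·√n = 0.66 × √18 = 2.8001
Critical value for a two-sided test at α = 0.01: z_{α/2} = 2.576.
Power = Φ(δ − 2.576) + Φ(−δ − 2.576) = Φ(0.224) + Φ(-5.376) = 0.5887 + 0.0000 = 0.5887.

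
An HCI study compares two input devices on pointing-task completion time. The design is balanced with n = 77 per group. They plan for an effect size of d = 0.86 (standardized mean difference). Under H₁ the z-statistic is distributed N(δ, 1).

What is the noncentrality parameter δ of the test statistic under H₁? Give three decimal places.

δ ≈ 5.336

The noncentrality parameter scales effect size by the design's sample-size factor: δ = d·√(n/2) = 0.86 × √(77/2) = 5.3362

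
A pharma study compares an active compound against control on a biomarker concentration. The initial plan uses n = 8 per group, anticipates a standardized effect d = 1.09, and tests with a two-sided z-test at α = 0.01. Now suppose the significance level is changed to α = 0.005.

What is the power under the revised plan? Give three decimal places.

Power ≈ 0.265

δ = d·√(n/2) = 1.09 × √(8/2) = 2.1800 (unchanged). New critical value: z_{0.0025} = 2.807.
Revised power = Φ(δ − 2.807) + Φ(−δ − 2.807) = Φ(-0.627) + Φ(-4.987) = 0.2653 + 0.0000 = 0.2653.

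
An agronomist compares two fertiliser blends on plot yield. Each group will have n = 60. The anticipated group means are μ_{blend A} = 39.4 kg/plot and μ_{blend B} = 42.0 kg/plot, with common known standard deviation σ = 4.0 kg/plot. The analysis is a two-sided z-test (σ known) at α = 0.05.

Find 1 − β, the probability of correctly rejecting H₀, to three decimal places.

Standardized effect: d = |μ_{blend A} − μ_{blend B}| / σ = |39.4 − 42.0| / 4.0 = 0.6500
Noncentrality parameter: λ = d·√(n/2) = 0.6500 × √(60/2) = 3.5602
Two-sided α = 0.05 → critical value z_{0.025} = 1.960.
Power = Φ(λ − 1.960) + Φ(−λ − 1.960) = Φ(1.600) + Φ(-5.520) = 0.9452 + 0.0000 = 0.9452.

Power ≈ 0.945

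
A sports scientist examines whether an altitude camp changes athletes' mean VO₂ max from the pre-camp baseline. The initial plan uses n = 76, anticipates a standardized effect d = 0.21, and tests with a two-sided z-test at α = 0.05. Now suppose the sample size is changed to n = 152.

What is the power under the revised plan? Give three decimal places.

With n = 152: δ = d·√n = 0.21 × √152 = 2.5891. Critical value z_{0.025} = 1.960.
Revised power = Φ(δ − 1.960) + Φ(−δ − 1.960) = Φ(0.629) + Φ(-4.549) = 0.7354 + 0.0000 = 0.7354.

Power ≈ 0.735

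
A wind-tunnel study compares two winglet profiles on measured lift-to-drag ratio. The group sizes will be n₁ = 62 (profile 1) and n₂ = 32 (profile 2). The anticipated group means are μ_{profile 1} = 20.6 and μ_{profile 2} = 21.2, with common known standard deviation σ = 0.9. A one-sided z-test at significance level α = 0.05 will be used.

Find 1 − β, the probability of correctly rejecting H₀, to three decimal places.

Power ≈ 0.922

Standardized effect: d = |μ_{profile 1} − μ_{profile 2}| / σ = |20.6 − 21.2| / 0.9 = 0.6667
Noncentrality parameter: δ = d / √(1/n₁ + 1/n₂) = 0.6667 / √(1/62 + 1/32) = 3.0628
Critical value for a one-sided test at α = 0.05: z_α = 1.645.
Power = Φ(δ − 1.645) = Φ(1.418) = 0.9219.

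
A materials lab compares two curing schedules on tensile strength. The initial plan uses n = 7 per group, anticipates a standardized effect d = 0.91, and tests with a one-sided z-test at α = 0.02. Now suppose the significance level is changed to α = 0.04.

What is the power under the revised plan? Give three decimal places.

δ = d·√(n/2) = 0.91 × √(7/2) = 1.7025 (unchanged). New critical value: z_{0.04} = 1.751.
Revised power = P(Z > 1.751 − δ) = Φ(-0.048) = 0.4808.

Power ≈ 0.481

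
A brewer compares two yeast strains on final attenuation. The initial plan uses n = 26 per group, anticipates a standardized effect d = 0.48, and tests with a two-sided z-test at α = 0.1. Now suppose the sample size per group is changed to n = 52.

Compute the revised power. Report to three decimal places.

Power ≈ 0.789

With n = 52 per group: δ = d·√(n/2) = 0.48 × √(52/2) = 2.4475. Critical value z_{0.05} = 1.645.
Revised power = Φ(δ − 1.645) + Φ(−δ − 1.645) = Φ(0.803) + Φ(-4.092) = 0.7889 + 0.0000 = 0.7889.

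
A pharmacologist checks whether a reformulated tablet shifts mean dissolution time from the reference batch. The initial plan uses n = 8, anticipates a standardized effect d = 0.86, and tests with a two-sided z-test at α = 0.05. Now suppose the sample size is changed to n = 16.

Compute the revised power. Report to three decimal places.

With n = 16: δ = d·√n = 0.86 × √16 = 3.4400. Critical value z_{0.025} = 1.960.
Revised power = Φ(δ − 1.960) + Φ(−δ − 1.960) = Φ(1.480) + Φ(-5.400) = 0.9306 + 0.0000 = 0.9306.

Power ≈ 0.931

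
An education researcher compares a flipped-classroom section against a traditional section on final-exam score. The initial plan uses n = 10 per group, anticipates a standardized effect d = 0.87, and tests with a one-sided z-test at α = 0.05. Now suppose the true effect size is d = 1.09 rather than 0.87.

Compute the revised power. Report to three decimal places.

With d = 1.09: δ = d·√(n/2) = 1.09 × √(10/2) = 2.4373. Critical value z_{0.05} = 1.645.
Revised power = Φ(δ − 1.645) = Φ(0.792) = 0.7860.

Power ≈ 0.786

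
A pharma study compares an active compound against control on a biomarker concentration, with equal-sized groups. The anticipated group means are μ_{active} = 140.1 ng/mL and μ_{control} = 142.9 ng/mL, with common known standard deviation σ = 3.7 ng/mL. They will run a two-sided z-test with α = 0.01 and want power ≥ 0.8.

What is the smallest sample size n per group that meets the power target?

n = 41 per group

Standardized effect: d = |μ_{active} − μ_{control}| / σ = |140.1 − 142.9| / 3.7 = 0.7568
Set Φ(δ − 2.576) = 0.8; then δ − 2.576 = Φ⁻¹(0.8) = 0.842, giving δ = 3.417.
(The Φ(−δ − z_{α/2}) term is vanishingly small for δ > 0 and is dropped in the standard sample-size formula.)
δ = d·√(n/2) ⇒ n = 2(δ/d)² = 2 × (3.417 / 0.7568)² = 40.79.
Rounding up, n = 41 per group.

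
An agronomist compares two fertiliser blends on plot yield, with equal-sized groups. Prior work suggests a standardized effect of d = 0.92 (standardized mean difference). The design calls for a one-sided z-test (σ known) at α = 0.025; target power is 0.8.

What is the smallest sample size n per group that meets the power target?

n = 19 per group

Set Φ(δ − 1.960) = 0.8; then δ − 1.960 = Φ⁻¹(0.8) = 0.842, giving δ = 2.802.
δ = d·√(n/2) ⇒ n = 2(δ/d)² = 2 × (2.802 / 0.92)² = 18.55.
Rounding up, n = 19 per group.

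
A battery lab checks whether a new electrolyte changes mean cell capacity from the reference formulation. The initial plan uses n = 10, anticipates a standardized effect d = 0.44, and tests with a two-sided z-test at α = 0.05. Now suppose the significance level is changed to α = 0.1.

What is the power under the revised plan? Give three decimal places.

δ = d·√n = 0.44 × √10 = 1.3914 (unchanged). New critical value: z_{0.05} = 1.645.
Revised power = Φ(δ − 1.645) + Φ(−δ − 1.645) = Φ(-0.253) + Φ(-3.036) = 0.4000 + 0.0012 = 0.4012.

Power ≈ 0.401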